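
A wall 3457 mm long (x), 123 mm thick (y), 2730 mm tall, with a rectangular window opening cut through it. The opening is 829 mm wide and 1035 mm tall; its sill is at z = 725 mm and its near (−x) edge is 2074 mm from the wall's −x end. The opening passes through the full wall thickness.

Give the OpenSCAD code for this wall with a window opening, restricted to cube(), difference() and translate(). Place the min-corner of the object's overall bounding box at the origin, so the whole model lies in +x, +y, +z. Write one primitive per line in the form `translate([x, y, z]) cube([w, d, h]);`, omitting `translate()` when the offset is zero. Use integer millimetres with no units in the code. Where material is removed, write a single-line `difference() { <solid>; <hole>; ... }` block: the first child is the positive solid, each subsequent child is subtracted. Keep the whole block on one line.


difference() { cube([3457, 123, 2730]); translate([2074, 0, 725]) cube([829, 123, 1035]); }


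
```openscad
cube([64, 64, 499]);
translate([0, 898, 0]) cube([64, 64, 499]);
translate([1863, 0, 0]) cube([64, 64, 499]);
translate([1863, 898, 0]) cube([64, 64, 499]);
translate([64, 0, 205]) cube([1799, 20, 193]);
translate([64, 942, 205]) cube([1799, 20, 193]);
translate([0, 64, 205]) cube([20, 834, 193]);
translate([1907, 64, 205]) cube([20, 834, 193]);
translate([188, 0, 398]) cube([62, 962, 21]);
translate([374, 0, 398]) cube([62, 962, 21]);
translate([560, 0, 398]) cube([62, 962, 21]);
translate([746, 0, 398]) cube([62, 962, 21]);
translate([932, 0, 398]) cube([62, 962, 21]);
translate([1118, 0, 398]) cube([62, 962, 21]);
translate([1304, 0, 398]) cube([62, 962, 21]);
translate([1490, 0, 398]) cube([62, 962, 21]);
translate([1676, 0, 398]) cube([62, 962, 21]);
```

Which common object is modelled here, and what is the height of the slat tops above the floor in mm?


A bed frame. The slat-top height is 419 mm.

Four posts, four rails, and a row of slats — a bed frame. Slats sit on the rails at z = 205 + 193 = 398; with slat thickness 21, the top is 419 mm.


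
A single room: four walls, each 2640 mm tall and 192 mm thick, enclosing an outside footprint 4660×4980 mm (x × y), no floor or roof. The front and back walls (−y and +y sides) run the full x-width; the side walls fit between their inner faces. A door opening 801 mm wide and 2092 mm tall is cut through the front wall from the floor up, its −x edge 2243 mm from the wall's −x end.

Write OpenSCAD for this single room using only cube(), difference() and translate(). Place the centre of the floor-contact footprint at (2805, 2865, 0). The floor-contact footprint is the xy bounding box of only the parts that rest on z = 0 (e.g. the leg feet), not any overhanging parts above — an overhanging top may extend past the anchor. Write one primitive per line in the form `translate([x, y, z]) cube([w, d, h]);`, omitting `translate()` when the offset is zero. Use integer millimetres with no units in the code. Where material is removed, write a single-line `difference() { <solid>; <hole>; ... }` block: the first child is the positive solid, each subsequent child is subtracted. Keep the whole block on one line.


difference() { translate([475, 375, 0]) cube([4660, 192, 2640]); translate([2718, 375, 0]) cube([801, 192, 2092]); }
translate([475, 5163, 0]) cube([4660, 192, 2640]);
translate([475, 567, 0]) cube([192, 4596, 2640]);
translate([4943, 567, 0]) cube([192, 4596, 2640]);


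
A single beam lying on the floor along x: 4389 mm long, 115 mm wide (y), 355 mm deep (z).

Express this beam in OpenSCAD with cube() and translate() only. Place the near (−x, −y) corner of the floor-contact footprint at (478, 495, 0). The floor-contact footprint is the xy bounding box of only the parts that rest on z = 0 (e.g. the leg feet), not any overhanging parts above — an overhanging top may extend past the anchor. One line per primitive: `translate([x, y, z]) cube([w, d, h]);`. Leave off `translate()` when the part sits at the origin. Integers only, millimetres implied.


translate([478, 495, 0]) cube([4389, 115, 355]);


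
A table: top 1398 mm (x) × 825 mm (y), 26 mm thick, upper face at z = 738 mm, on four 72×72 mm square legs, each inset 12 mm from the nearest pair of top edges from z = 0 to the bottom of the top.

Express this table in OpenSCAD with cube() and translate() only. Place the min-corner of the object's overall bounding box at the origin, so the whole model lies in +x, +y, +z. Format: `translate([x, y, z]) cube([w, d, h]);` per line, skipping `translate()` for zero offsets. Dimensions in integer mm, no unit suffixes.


translate([0, 0, 712]) cube([1398, 825, 26]);
translate([12, 12, 0]) cube([72, 72, 712]);
translate([1314, 12, 0]) cube([72, 72, 712]);
translate([12, 741, 0]) cube([72, 72, 712]);
translate([1314, 741, 0]) cube([72, 72, 712]);


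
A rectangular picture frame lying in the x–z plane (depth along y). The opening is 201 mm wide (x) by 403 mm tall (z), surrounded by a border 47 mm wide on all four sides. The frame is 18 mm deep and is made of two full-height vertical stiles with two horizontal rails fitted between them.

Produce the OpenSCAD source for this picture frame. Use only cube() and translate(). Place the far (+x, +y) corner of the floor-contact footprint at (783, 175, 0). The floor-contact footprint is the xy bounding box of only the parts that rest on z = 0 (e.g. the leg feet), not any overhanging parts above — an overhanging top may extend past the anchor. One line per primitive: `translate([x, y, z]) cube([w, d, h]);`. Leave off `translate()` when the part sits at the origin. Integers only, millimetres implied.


translate([488, 157, 0]) cube([47, 18, 497]);
translate([736, 157, 0]) cube([47, 18, 497]);
translate([535, 157, 0]) cube([201, 18, 47]);
translate([535, 157, 450]) cube([201, 18, 47]);


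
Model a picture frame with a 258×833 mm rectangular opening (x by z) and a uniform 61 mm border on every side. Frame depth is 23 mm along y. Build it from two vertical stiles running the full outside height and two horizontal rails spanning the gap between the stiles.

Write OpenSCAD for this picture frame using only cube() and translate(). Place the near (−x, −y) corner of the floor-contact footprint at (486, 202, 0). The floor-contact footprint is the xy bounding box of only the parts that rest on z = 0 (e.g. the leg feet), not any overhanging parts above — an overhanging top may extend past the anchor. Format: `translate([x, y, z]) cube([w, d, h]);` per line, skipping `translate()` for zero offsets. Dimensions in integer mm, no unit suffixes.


translate([486, 202, 0]) cube([61, 23, 955]);
translate([805, 202, 0]) cube([61, 23, 955]);
translate([547, 202, 0]) cube([258, 23, 61]);
translate([547, 202, 894]) cube([258, 23, 61]);


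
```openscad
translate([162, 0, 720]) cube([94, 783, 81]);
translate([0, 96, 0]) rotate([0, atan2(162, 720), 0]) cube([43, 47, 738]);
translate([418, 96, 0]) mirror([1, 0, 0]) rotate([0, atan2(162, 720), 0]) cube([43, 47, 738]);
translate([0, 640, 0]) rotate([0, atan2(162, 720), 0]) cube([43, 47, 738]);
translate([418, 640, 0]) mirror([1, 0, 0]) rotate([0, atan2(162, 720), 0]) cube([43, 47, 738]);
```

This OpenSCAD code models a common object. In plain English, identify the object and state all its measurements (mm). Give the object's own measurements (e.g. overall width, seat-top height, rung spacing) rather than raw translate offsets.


A sawhorse. A 94×783×81 mm beam (x, y, z) sits on two A-frame leg pairs. Each pair is two raked legs of 43×47 mm section (47 mm along y) splaying symmetrically in x. Each leg rises 720 mm vertically over 162 mm of horizontal reach and is 738 mm long along its own axis. Every leg's outer bottom edge rests on the floor and its outer top edge meets a bottom edge of the beam — the left legs (tilting toward +x) meet the beam's −x bottom edge, the right legs (their mirror images, tilting toward −x) meet its +x bottom edge — so the leg tops tuck under the beam, the beam's underside is 720 mm above the floor, and the feet are 418 mm apart outside-to-outside with the beam centred between them. The two leg pairs are set in 96 mm from either end of the beam.


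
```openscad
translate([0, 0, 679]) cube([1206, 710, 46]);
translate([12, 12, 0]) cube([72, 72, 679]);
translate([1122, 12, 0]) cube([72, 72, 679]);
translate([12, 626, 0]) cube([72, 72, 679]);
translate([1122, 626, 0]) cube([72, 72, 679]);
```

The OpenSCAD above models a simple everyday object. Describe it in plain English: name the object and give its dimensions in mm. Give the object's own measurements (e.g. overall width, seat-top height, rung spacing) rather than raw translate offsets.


A rectangular dining table. The top is 1206×710×46 mm with its upper surface at z = 725 mm. It stands on four 72×72 mm square legs, each inset 12 mm from the nearest pair of top edges, running from the floor to the underside of the top.


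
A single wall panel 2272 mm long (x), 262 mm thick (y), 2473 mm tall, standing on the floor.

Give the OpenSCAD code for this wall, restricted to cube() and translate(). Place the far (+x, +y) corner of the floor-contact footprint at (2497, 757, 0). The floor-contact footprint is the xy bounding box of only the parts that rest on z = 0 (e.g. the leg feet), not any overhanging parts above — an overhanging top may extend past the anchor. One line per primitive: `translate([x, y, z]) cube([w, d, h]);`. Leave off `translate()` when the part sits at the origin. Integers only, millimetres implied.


translate([225, 495, 0]) cube([2272, 262, 2473]);


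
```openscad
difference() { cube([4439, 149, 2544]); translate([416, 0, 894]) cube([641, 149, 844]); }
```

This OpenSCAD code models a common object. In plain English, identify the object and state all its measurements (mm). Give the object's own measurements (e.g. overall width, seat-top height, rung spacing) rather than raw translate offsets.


A wall 4439 mm long (x), 149 mm thick (y), 2544 mm tall, with a rectangular window opening cut through it. The opening is 641 mm wide and 844 mm tall; its sill is at z = 894 mm and its near (−x) edge is 416 mm from the wall's −x end. The opening passes through the full wall thickness.


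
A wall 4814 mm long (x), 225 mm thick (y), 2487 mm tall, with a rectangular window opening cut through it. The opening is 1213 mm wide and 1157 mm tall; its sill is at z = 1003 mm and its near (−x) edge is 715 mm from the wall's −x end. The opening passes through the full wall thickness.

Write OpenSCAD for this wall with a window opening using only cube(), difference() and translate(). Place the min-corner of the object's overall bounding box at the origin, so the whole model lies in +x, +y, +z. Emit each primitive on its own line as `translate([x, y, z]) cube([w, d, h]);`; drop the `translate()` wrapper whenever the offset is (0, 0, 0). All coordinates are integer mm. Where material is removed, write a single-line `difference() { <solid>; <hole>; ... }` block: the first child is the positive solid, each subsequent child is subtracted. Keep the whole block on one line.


difference() { cube([4814, 225, 2487]); translate([715, 0, 1003]) cube([1213, 225, 1157]); }


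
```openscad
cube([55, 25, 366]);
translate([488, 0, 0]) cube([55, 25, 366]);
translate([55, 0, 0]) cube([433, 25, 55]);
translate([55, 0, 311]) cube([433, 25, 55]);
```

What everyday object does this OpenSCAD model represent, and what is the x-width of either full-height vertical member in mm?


A picture frame. The border width is 55 mm.

Four thin pieces enclosing a rectangular opening — a picture frame. The two full-height stiles are 366 mm tall; the top rail sits at z = 311 and is 55 mm tall, so the border above the opening is 366 − 311 = 55 mm, matching the stile x-width.


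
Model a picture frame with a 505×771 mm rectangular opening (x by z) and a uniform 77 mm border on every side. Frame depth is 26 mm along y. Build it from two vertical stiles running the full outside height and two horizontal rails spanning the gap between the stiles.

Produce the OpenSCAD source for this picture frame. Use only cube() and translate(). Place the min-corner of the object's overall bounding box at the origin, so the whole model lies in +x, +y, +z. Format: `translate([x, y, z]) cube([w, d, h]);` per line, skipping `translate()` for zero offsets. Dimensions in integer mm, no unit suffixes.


cube([77, 26, 925]);
translate([582, 0, 0]) cube([77, 26, 925]);
translate([77, 0, 0]) cube([505, 26, 77]);
translate([77, 0, 848]) cube([505, 26, 77]);


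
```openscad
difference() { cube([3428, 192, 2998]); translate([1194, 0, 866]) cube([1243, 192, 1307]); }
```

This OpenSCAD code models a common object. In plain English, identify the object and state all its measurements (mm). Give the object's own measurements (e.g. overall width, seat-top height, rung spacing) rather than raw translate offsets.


A wall 3428 mm long (x), 192 mm thick (y), 2998 mm tall, with a rectangular window opening cut through it. The opening is 1243 mm wide and 1307 mm tall; its sill is at z = 866 mm and its near (−x) edge is 1194 mm from the wall's −x end. The opening passes through the full wall thickness.


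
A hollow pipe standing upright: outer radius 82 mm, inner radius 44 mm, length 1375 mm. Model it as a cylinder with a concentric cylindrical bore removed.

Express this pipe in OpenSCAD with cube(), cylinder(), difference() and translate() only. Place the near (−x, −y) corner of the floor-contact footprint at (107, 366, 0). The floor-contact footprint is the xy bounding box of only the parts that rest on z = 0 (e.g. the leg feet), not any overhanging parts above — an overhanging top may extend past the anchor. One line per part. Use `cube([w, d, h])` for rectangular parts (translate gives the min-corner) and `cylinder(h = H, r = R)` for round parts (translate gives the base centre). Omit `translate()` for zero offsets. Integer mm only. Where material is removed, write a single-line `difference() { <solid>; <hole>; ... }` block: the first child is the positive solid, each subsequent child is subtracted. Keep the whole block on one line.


difference() { translate([189, 448, 0]) cylinder(h = 1375, r = 82); translate([189, 448, 0]) cylinder(h = 1375, r = 44); }


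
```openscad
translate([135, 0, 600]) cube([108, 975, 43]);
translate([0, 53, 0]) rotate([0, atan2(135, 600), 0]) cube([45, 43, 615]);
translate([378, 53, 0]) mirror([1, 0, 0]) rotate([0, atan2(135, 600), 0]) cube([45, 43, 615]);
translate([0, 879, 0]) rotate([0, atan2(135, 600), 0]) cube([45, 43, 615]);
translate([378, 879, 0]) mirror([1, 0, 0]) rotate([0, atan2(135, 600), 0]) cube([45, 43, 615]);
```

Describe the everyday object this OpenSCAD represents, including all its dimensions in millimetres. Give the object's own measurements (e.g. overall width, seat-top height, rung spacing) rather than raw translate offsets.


A sawhorse. A 108×975×43 mm beam (x, y, z) sits on two A-frame leg pairs. Each pair is two raked legs of 45×43 mm section (43 mm along y) splaying symmetrically in x. Each leg rises 600 mm vertically over 135 mm of horizontal reach and is 615 mm long along its own axis. Every leg's outer bottom edge rests on the floor and its outer top edge meets a bottom edge of the beam — the left legs (tilting toward +x) meet the beam's −x bottom edge, the right legs (their mirror images, tilting toward −x) meet its +x bottom edge — so the leg tops tuck under the beam, the beam's underside is 600 mm above the floor, and the feet are 378 mm apart outside-to-outside with the beam centred between them. The two leg pairs are set in 53 mm from either end of the beam.


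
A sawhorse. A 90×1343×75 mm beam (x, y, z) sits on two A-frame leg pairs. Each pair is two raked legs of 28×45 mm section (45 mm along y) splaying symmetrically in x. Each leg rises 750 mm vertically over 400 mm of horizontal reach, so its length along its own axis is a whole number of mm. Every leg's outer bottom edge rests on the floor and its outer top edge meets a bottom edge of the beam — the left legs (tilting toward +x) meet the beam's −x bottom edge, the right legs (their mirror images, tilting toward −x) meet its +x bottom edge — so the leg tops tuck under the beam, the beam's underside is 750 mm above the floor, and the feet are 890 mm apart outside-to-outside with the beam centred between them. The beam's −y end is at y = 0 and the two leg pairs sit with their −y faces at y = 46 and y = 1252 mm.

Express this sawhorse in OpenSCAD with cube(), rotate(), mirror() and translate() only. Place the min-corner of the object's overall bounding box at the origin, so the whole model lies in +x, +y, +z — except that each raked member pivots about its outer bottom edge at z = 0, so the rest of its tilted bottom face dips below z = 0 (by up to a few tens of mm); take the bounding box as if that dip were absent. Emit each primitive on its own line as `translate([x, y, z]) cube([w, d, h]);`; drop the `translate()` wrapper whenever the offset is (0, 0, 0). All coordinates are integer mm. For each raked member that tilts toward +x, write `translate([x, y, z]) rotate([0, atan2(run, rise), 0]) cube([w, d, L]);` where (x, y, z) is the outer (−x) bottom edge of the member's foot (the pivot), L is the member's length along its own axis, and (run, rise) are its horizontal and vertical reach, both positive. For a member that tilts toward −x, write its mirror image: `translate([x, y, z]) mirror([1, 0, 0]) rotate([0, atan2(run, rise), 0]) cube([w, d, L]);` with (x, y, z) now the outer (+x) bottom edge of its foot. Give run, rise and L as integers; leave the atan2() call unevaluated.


// leg length = √(400² + 750²) = 850
// right-leg outer foot x = 2·400 + 90 = 890
// beam min-corner = (400, 0, 750)
translate([400, 0, 750]) cube([90, 1343, 75]);
translate([0, 46, 0]) rotate([0, atan2(400, 750), 0]) cube([28, 45, 850]);
translate([890, 46, 0]) mirror([1, 0, 0]) rotate([0, atan2(400, 750), 0]) cube([28, 45, 850]);
translate([0, 1252, 0]) rotate([0, atan2(400, 750), 0]) cube([28, 45, 850]);
translate([890, 1252, 0]) mirror([1, 0, 0]) rotate([0, atan2(400, 750), 0]) cube([28, 45, 850]);


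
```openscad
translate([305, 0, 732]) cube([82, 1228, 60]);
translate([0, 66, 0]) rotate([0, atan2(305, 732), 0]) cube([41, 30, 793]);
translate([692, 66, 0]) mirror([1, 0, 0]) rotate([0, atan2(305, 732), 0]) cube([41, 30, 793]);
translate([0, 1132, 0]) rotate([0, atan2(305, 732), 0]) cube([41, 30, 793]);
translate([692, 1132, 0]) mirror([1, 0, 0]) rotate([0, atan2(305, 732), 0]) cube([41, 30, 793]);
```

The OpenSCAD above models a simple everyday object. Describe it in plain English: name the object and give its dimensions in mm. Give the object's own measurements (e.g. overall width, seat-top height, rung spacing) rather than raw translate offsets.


A sawhorse. A 82×1228×60 mm beam (x, y, z) sits on two A-frame leg pairs. Each pair is two raked legs of 41×30 mm section (30 mm along y) splaying symmetrically in x. Each leg rises 732 mm vertically over 305 mm of horizontal reach and is 793 mm long along its own axis. Every leg's outer bottom edge rests on the floor and its outer top edge meets a bottom edge of the beam — the left legs (tilting toward +x) meet the beam's −x bottom edge, the right legs (their mirror images, tilting toward −x) meet its +x bottom edge — so the leg tops tuck under the beam, the beam's underside is 732 mm above the floor, and the feet are 692 mm apart outside-to-outside with the beam centred between them. The two leg pairs are set in 66 mm from either end of the beam.


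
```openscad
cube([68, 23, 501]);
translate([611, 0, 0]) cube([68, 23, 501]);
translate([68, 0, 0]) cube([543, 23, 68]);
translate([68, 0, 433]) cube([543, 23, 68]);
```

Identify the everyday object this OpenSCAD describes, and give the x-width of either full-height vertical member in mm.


A picture frame. The border width is 68 mm.

Four thin pieces enclosing a rectangular opening — a picture frame. The two full-height stiles are 501 mm tall; the top rail sits at z = 433 and is 68 mm tall, so the border above the opening is 501 − 433 = 68 mm, matching the stile x-width.


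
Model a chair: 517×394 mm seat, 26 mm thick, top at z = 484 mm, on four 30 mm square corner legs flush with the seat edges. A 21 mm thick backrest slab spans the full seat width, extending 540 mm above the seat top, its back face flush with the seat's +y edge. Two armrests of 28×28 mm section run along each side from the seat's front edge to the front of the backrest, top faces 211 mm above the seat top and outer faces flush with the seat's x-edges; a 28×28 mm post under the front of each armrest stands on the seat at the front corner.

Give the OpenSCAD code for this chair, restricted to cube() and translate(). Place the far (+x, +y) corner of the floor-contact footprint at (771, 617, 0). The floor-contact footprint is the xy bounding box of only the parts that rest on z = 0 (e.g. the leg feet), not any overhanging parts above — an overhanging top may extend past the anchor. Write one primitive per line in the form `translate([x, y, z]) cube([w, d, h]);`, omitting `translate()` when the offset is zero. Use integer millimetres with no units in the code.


// leg_h = 484 - 26 = 458
// arm post h = 211 - 28 = 183
translate([254, 223, 458]) cube([517, 394, 26]);
translate([254, 223, 0]) cube([30, 30, 458]);
translate([741, 223, 0]) cube([30, 30, 458]);
translate([254, 587, 0]) cube([30, 30, 458]);
translate([741, 587, 0]) cube([30, 30, 458]);
translate([254, 596, 484]) cube([517, 21, 540]);
translate([254, 223, 667]) cube([28, 373, 28]);
translate([743, 223, 667]) cube([28, 373, 28]);
translate([254, 223, 484]) cube([28, 28, 183]);
translate([743, 223, 484]) cube([28, 28, 183]);


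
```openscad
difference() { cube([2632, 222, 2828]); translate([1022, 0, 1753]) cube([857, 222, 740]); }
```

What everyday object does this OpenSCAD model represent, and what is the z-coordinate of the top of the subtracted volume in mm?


A wall with a window opening. The window head height is 2493 mm.

A wall with a rectangular opening subtracted — a window. Sill at z = 1753, opening 740 mm tall, so the head is at 1753 + 740 = 2493 mm.


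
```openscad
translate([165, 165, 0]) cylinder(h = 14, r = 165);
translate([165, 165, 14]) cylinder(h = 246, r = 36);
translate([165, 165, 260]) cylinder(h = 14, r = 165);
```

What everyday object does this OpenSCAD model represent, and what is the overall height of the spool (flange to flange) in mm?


A spool. The overall height is 274 mm.

Three coaxial cylinders, large–small–large — a spool. Two 14 mm flanges and a 246 mm core give 14 + 246 + 14 = 274 mm.


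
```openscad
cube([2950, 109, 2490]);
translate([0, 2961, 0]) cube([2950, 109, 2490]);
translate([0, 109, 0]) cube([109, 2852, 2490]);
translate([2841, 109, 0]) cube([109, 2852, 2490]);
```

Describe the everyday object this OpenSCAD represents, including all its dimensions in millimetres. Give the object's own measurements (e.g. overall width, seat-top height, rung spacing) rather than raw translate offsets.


The wall frame of a small rectangular building: four walls, each 2490 mm tall and 109 mm thick, enclosing a footprint 2950 mm (x) by 3070 mm (y) outside-to-outside, with no floor or roof. The front and back walls (the −y and +y sides) span the full width; the two side walls fit between them.


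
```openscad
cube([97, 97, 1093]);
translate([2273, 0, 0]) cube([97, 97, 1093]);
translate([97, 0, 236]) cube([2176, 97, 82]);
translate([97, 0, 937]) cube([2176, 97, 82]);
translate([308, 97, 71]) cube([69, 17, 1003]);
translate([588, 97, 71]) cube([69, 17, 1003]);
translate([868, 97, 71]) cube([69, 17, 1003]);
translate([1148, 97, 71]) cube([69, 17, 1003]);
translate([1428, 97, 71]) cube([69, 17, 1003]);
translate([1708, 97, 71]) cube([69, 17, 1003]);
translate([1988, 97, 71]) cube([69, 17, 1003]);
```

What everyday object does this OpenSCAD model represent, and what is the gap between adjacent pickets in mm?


A fence section. The picket gap is 211 mm.

Two posts, two rails, 7 pickets — a fence section. Span 2176 mm holds 7 pickets of 69 mm with 8 equal gaps: ⌊(2176 − 7·69) / 8⌋ = 211 mm.


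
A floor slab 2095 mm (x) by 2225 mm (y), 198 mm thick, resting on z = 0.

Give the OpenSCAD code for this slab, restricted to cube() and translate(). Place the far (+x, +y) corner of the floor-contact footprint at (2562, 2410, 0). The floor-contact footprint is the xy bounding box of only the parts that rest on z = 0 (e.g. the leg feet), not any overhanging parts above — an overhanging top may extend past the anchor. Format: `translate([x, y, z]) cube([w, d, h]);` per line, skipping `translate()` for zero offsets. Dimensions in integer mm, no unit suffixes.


translate([467, 185, 0]) cube([2095, 2225, 198]);


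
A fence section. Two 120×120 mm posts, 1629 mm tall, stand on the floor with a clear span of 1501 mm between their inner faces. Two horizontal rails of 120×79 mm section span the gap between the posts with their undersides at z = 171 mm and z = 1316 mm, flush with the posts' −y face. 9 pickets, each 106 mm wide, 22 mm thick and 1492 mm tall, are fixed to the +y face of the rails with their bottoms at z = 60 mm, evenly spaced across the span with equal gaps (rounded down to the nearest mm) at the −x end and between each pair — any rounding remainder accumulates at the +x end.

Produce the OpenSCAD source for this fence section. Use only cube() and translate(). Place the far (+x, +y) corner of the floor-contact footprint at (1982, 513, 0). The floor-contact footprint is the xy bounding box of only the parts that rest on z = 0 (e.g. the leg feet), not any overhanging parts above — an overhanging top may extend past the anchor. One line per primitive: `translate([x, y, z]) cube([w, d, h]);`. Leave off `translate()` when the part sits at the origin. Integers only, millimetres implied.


translate([241, 393, 0]) cube([120, 120, 1629]);
translate([1862, 393, 0]) cube([120, 120, 1629]);
translate([361, 393, 171]) cube([1501, 120, 79]);
translate([361, 393, 1316]) cube([1501, 120, 79]);
translate([415, 513, 60]) cube([106, 22, 1492]);
translate([575, 513, 60]) cube([106, 22, 1492]);
translate([735, 513, 60]) cube([106, 22, 1492]);
translate([895, 513, 60]) cube([106, 22, 1492]);
translate([1055, 513, 60]) cube([106, 22, 1492]);
translate([1215, 513, 60]) cube([106, 22, 1492]);
translate([1375, 513, 60]) cube([106, 22, 1492]);
translate([1535, 513, 60]) cube([106, 22, 1492]);
translate([1695, 513, 60]) cube([106, 22, 1492]);


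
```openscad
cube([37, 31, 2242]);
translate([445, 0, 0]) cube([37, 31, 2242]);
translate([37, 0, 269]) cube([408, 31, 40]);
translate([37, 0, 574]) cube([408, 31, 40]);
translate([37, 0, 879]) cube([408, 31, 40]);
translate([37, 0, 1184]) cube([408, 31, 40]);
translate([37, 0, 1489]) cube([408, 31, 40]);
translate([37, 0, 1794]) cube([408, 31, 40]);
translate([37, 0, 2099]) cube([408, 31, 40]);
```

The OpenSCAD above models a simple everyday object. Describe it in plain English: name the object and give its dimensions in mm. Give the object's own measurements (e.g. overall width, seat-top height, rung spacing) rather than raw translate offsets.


A straight ladder. Two 37×31 mm vertical rails, 2242 mm tall, stand 482 mm apart (outside-to-outside) with their front faces coplanar on the −y side. 7 rungs, each 31 mm deep and 40 mm tall, span between the inner faces of the rails, front faces flush with the rails. The lowest rung's underside is at z = 269 mm and rungs are spaced 305 mm apart (underside to underside).


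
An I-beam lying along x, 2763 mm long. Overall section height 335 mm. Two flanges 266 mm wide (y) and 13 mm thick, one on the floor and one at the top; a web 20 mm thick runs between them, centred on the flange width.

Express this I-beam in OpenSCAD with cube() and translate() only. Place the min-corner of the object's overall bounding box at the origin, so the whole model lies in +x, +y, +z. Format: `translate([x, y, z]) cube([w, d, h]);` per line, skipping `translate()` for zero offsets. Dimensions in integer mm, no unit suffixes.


cube([2763, 266, 13]);
translate([0, 123, 13]) cube([2763, 20, 309]);
translate([0, 0, 322]) cube([2763, 266, 13]);


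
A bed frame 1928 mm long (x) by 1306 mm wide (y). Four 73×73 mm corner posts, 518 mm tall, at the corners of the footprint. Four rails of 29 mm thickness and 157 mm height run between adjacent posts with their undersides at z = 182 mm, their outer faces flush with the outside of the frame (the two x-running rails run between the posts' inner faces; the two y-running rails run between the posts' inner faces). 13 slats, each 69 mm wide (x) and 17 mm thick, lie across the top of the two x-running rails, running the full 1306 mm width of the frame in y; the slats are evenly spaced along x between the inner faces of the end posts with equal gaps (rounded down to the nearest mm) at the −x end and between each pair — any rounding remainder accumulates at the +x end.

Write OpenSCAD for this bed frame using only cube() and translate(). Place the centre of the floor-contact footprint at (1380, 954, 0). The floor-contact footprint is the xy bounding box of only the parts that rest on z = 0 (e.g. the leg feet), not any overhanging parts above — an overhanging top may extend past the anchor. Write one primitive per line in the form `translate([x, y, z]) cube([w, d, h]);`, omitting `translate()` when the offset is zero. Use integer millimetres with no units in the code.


translate([416, 301, 0]) cube([73, 73, 518]);
translate([416, 1534, 0]) cube([73, 73, 518]);
translate([2271, 301, 0]) cube([73, 73, 518]);
translate([2271, 1534, 0]) cube([73, 73, 518]);
translate([489, 301, 182]) cube([1782, 29, 157]);
translate([489, 1578, 182]) cube([1782, 29, 157]);
translate([416, 374, 182]) cube([29, 1160, 157]);
translate([2315, 374, 182]) cube([29, 1160, 157]);
translate([552, 301, 339]) cube([69, 1306, 17]);
translate([684, 301, 339]) cube([69, 1306, 17]);
translate([816, 301, 339]) cube([69, 1306, 17]);
translate([948, 301, 339]) cube([69, 1306, 17]);
translate([1080, 301, 339]) cube([69, 1306, 17]);
translate([1212, 301, 339]) cube([69, 1306, 17]);
translate([1344, 301, 339]) cube([69, 1306, 17]);
translate([1476, 301, 339]) cube([69, 1306, 17]);
translate([1608, 301, 339]) cube([69, 1306, 17]);
translate([1740, 301, 339]) cube([69, 1306, 17]);
translate([1872, 301, 339]) cube([69, 1306, 17]);
translate([2004, 301, 339]) cube([69, 1306, 17]);
translate([2136, 301, 339]) cube([69, 1306, 17]);


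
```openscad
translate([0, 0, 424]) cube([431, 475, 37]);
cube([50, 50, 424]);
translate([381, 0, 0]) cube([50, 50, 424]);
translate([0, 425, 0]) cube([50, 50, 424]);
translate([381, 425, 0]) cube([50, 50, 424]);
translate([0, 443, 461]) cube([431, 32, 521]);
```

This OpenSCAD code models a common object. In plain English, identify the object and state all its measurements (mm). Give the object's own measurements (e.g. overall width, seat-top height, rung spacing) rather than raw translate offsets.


A chair. The seat is a 431×475×37 mm slab with its top at z = 461 mm, on four 50×50 mm corner legs (flush with the seat edges, standing on z = 0). A flat backrest 32 mm thick, 521 mm tall, spans the full seat width and rises from the seat top along its +y edge, rear face flush with the rear of the seat.


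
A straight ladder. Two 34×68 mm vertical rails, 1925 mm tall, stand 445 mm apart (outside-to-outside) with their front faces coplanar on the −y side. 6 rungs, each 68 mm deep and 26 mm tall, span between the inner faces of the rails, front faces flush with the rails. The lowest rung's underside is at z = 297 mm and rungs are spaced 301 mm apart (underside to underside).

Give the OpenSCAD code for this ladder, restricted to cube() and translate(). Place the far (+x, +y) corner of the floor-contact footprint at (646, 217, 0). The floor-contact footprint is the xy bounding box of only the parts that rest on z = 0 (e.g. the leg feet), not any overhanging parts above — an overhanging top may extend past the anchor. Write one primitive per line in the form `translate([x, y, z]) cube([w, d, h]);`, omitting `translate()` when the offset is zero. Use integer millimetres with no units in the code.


translate([201, 149, 0]) cube([34, 68, 1925]);
translate([612, 149, 0]) cube([34, 68, 1925]);
translate([235, 149, 297]) cube([377, 68, 26]);
translate([235, 149, 598]) cube([377, 68, 26]);
translate([235, 149, 899]) cube([377, 68, 26]);
translate([235, 149, 1200]) cube([377, 68, 26]);
translate([235, 149, 1501]) cube([377, 68, 26]);
translate([235, 149, 1802]) cube([377, 68, 26]);


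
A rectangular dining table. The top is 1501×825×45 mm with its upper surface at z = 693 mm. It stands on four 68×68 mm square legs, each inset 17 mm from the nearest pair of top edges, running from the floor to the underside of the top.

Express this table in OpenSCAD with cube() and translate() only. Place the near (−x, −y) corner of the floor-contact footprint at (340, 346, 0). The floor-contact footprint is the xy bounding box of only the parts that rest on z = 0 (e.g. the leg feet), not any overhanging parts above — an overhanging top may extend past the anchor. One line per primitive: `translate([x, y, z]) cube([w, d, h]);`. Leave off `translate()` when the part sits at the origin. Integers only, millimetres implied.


translate([323, 329, 648]) cube([1501, 825, 45]);
translate([340, 346, 0]) cube([68, 68, 648]);
translate([1739, 346, 0]) cube([68, 68, 648]);
translate([340, 1069, 0]) cube([68, 68, 648]);
translate([1739, 1069, 0]) cube([68, 68, 648]);


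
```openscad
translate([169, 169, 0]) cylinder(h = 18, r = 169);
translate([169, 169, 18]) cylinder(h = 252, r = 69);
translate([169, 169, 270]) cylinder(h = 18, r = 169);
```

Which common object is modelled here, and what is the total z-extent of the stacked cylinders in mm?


A spool. The overall height is 288 mm.

Three coaxial cylinders, large–small–large — a spool. Two 18 mm flanges and a 252 mm core give 18 + 252 + 18 = 288 mm.


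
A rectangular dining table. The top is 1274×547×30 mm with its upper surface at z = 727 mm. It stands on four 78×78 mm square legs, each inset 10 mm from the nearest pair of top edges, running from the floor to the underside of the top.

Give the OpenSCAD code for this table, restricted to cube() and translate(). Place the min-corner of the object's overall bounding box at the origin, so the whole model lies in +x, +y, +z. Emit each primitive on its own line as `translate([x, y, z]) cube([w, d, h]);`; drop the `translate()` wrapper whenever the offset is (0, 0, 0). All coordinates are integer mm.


// leg_h = 727 - 30 = 697
translate([0, 0, 697]) cube([1274, 547, 30]);
translate([10, 10, 0]) cube([78, 78, 697]);
translate([1186, 10, 0]) cube([78, 78, 697]);
translate([10, 459, 0]) cube([78, 78, 697]);
translate([1186, 459, 0]) cube([78, 78, 697]);


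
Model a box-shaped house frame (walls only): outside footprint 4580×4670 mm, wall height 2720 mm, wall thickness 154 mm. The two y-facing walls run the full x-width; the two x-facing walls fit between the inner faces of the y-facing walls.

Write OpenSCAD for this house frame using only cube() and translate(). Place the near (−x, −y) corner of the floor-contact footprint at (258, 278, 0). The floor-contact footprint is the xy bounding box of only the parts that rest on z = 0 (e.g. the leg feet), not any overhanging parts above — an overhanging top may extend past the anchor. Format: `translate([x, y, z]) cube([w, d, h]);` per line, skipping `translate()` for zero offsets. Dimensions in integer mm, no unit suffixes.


translate([258, 278, 0]) cube([4580, 154, 2720]);
translate([258, 4794, 0]) cube([4580, 154, 2720]);
translate([258, 432, 0]) cube([154, 4362, 2720]);
translate([4684, 432, 0]) cube([154, 4362, 2720]);


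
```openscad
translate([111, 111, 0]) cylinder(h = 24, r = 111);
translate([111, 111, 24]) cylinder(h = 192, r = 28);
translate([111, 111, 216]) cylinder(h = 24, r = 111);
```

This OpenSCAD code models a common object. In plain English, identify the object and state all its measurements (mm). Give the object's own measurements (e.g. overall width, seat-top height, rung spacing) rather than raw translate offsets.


A spool: two coaxial disc flanges of radius 111 mm and thickness 24 mm, joined by a core cylinder of radius 28 mm and height 192 mm. The lower flange rests on z = 0 and the three cylinders share a vertical axis.


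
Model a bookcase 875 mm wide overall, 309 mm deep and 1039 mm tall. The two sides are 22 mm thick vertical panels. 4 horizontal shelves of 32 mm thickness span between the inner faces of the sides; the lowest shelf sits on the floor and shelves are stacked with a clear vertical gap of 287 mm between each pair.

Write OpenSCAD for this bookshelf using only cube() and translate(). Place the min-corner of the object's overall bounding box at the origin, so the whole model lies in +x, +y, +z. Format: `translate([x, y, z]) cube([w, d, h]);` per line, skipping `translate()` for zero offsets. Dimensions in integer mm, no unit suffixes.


cube([22, 309, 1039]);
translate([853, 0, 0]) cube([22, 309, 1039]);
translate([22, 0, 0]) cube([831, 309, 32]);
translate([22, 0, 319]) cube([831, 309, 32]);
translate([22, 0, 638]) cube([831, 309, 32]);
translate([22, 0, 957]) cube([831, 309, 32]);


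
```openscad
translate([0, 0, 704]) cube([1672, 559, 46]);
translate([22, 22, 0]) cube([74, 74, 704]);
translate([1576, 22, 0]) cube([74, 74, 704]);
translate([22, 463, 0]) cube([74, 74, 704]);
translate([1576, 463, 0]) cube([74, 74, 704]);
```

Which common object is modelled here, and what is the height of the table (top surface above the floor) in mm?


A table. The table height is 750 mm.

A 1672×559×46 slab sits at z = 704 on four 74 mm square posts — a table. The top surface is at 704 + 46 = 750 mm.


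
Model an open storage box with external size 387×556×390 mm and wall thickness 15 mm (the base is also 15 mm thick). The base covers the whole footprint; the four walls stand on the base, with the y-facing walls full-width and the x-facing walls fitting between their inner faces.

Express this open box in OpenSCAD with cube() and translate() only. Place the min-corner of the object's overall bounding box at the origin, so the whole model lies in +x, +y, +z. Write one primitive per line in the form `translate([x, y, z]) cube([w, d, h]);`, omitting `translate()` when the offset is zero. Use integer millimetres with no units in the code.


cube([387, 556, 15]);
translate([0, 0, 15]) cube([387, 15, 375]);
translate([0, 541, 15]) cube([387, 15, 375]);
translate([0, 15, 15]) cube([15, 526, 375]);
translate([372, 15, 15]) cube([15, 526, 375]);


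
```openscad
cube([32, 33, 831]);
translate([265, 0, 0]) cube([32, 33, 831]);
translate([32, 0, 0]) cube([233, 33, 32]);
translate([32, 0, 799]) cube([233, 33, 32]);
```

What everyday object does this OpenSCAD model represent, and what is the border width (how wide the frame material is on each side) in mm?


A picture frame. The border width is 32 mm.

Four thin pieces enclosing a rectangular opening — a picture frame. The two full-height stiles are 831 mm tall; the top rail sits at z = 799 and is 32 mm tall, so the border above the opening is 831 − 799 = 32 mm, matching the stile x-width.


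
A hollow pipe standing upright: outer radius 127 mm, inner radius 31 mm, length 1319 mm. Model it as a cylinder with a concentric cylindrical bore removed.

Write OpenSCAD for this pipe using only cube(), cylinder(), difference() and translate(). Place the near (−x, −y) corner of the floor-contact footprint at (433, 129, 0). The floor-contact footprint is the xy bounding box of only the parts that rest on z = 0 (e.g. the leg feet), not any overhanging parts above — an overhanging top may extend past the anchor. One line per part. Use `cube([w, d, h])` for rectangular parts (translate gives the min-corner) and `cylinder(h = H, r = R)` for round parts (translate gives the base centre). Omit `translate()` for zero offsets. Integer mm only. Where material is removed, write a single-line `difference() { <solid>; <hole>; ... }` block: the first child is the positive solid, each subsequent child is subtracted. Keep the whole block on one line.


difference() { translate([560, 256, 0]) cylinder(h = 1319, r = 127); translate([560, 256, 0]) cylinder(h = 1319, r = 31); }
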